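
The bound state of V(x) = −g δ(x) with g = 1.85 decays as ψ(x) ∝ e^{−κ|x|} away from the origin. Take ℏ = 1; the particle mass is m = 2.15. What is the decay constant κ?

Integrate −(ℏ²/2m)ψ'' − gδ(x)ψ = Eψ from −ε to +ε: the ψ'' term gives ψ'(0⁺) − ψ'(0⁻) and the δ term gives −(2mg/ℏ²)ψ(0).
With ψ ∝ e^{−κ|x|} this yields −2κ = −2mg/ℏ², so κ = mg/ℏ² = 3.978.

κ = 3.98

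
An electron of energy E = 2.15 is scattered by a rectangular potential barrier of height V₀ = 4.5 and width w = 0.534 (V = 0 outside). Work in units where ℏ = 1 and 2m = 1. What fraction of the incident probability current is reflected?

E < V₀: inside the barrier ψ ∝ e^{±κx} with κ = √(2m(V₀ − E))/ℏ = 1.533.
κw = 0.8186, sinh(κw) = 0.9131.
Matching ψ, ψ′ at both faces gives T = [1 + V₀² sinh²(κw) / (4E(V₀ − E))]⁻¹ = 1/1.835 = 0.545.
R = 1 − T = 0.455.

R = 0.455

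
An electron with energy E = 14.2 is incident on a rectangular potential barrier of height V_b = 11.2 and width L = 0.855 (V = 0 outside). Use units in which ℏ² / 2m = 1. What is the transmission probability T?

Above the barrier the interior wavenumber is k₂ = √(2m(E − V_b))/ℏ = 1.732, giving phase k₂L = 1.481.
Matching at both interfaces gives T⁻¹ = 1 + V_b² sin²(k₂L) / [4E(E − V_b)] = 1.730, hence T = 0.578.

T = 0.578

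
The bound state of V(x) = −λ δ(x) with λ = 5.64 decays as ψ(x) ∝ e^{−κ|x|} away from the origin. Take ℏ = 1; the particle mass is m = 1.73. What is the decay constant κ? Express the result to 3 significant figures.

Integrate −(ℏ²/2m)ψ'' − λδ(x)ψ = Eψ from −ε to +ε: the ψ'' term gives ψ'(0⁺) − ψ'(0⁻) and the δ term gives −(2mλ/ℏ²)ψ(0).
With ψ ∝ e^{−κ|x|} this yields −2κ = −2mλ/ℏ², so κ = mλ/ℏ² = 9.757.

κ = 9.76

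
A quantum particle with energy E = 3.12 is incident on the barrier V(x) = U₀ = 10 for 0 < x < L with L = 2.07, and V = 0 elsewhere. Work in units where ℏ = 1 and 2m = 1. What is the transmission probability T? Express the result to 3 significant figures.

Since E < U₀ the interior solution is evanescent with decay constant κ = √(2m(U₀ − E))/ℏ = 2.623.
κL = 5.430, sinh(κL) = 114.0.
Matching ψ, ψ′ at both faces gives T = [1 + U₀² sinh²(κL) / (4E(U₀ − E))]⁻¹ = 1/15140 = 0.0000660.

T = 0.0000660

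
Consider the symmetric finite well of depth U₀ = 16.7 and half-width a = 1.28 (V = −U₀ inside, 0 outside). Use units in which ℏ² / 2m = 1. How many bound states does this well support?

Define the well-strength parameter z₀ = (a/ℏ)√(2mU₀) = 1.28 × √(2·0.5·16.7) = 5.231.
A new bound state (alternating even/odd) appears each time z₀ passes a multiple of π/2, so N = ⌊2z₀/π⌋ + 1 = ⌊3.330⌋ + 1 = 4.

N = 4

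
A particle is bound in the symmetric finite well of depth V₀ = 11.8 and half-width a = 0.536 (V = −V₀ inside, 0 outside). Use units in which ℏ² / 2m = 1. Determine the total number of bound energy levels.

The dimensionless depth is z₀ = a√(2mV₀)/ℏ = 0.536 × √(11.80) = 1.841.
The even/odd transcendental equations gain one root per π/2 in z₀, giving N = 1 + ⌊2z₀/π⌋ = 1 + ⌊1.172⌋ = 2.

N = 2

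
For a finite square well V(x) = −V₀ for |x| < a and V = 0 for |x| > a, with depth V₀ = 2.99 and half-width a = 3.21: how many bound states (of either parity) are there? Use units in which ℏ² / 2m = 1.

N = 4

The dimensionless depth is z₀ = a√(2mV₀)/ℏ = 3.21 × √(2.990) = 5.551.
A new bound state (alternating even/odd) appears each time z₀ passes a multiple of π/2, so N = ⌊2z₀/π⌋ + 1 = ⌊3.534⌋ + 1 = 4.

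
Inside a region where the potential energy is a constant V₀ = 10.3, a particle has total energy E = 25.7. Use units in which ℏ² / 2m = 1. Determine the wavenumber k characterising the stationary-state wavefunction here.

With E > V₀ the solution is oscillatory, ψ ∝ e^{±ikx} with k = √(2m(E − V₀))/ℏ.
k = √(2 × 0.5 × 15.4) = 3.924.

k = 3.92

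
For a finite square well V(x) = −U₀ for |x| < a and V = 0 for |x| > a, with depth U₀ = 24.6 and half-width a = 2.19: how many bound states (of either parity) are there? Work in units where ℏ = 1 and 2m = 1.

Define the well-strength parameter z₀ = (a/ℏ)√(2mU₀) = 2.19 × √(2·0.5·24.6) = 10.86.
A new bound state (alternating even/odd) appears each time z₀ passes a multiple of π/2, so N = ⌊2z₀/π⌋ + 1 = ⌊6.915⌋ + 1 = 7.

N = 7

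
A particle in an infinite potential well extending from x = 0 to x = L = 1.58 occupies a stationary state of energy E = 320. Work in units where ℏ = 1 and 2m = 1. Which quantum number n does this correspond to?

n = 9

For an infinite well E_n = n²π²ℏ²/(2mL²), so n = (L/πℏ)√(2mE).
n = (1.58/π) × √(2 × 0.5 × 320) = 8.997 → n = 9.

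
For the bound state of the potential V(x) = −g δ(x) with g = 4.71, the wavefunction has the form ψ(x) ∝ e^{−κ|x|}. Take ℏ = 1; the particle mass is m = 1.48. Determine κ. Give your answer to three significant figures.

Integrating the TISE across x = 0 gives the cusp condition ψ'(0⁺) − ψ'(0⁻) = −(2mg/ℏ²)ψ(0).
With ψ ∝ e^{−κ|x|} this yields −2κ = −2mg/ℏ², so κ = mg/ℏ² = 6.971.

κ = 6.97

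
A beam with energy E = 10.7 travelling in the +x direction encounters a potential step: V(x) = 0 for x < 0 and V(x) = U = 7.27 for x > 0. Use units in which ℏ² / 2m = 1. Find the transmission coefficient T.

T = 0.923

On each side the TISE gives plane waves with k = √(2m(E − V))/ℏ: k₁ = √(2·½·10.7) = 3.271, k₂ = √(2·½·3.43) = 1.852.
Matching ψ and ψ′ at x = 0 gives r = (k₁ − k₂)/(k₁ + k₂), so R = r² = 0.07672 and T = 1 − R = 0.9233.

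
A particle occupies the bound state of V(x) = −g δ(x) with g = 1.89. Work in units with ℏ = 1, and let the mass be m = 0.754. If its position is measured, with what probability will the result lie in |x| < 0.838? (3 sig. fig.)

P = 0.908

The normalised bound state is ψ = √κ e^{−κ|x|} with κ = mg/ℏ² = 1.425.
P(|x| < d) = ∫_{−d}^{d} κ e^{−2κ|x|} dx = 1 − e^{−2κd} = 1 − e^{−2.388} = 0.9082.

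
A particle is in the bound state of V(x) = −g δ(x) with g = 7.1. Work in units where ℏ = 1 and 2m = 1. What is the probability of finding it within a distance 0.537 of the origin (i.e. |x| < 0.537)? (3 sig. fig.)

P = 0.978

The normalised bound state is ψ = √κ e^{−κ|x|} with κ = mg/ℏ² = 3.550.
P(|x| < d) = ∫_{−d}^{d} κ e^{−2κ|x|} dx = 1 − e^{−2κd} = 1 − e^{−3.813} = 0.9779.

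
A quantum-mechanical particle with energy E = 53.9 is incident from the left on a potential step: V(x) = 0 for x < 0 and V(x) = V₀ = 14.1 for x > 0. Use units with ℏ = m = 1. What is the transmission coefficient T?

The wavenumbers are k₁ = √(2mE)/ℏ = 10.38 on the left and k₂ = √(2m(E − V₀))/ℏ = 8.922 on the right.
Matching ψ and ψ′ at x = 0 gives r = (k₁ − k₂)/(k₁ + k₂), so R = r² = 0.005726 and T = 1 − R = 0.9943.

T = 0.994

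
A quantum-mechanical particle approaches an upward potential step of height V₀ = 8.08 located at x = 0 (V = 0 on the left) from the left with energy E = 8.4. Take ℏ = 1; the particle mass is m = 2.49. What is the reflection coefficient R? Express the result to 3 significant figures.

R = 0.453

The wavenumbers are k₁ = √(2mE)/ℏ = 6.468 on the left and k₂ = √(2m(E − V₀))/ℏ = 1.262 on the right.
Continuity of ψ and ψ′ at the step yields the reflection amplitude r = (k₁ − k₂)/(k₁ + k₂) = 0.6734; thus R = |r|² = 0.4535, T = 0.5465.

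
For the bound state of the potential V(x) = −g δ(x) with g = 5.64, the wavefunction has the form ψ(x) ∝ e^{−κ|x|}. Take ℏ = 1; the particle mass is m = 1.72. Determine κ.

κ = 9.70

Integrating the TISE across x = 0 gives the cusp condition ψ'(0⁺) − ψ'(0⁻) = −(2mg/ℏ²)ψ(0).
With ψ ∝ e^{−κ|x|} this yields −2κ = −2mg/ℏ², so κ = mg/ℏ² = 9.701.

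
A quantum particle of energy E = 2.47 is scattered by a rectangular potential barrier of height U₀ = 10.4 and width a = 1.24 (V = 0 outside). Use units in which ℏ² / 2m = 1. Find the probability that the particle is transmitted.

T = 0.00268

E < U₀: inside the barrier ψ ∝ e^{±κx} with κ = √(2m(U₀ − E))/ℏ = 2.816.
κa = 3.492, sinh(κa) = 16.41.
Matching ψ, ψ′ at both faces gives T = [1 + U₀² sinh²(κa) / (4E(U₀ − E))]⁻¹ = 1/372.7 = 0.00268.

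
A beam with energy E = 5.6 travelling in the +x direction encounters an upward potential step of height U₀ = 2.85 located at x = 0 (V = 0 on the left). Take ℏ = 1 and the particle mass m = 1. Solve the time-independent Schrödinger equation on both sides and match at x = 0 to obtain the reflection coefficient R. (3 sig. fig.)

R = 0.0310

The wavenumbers are k₁ = √(2mE)/ℏ = 3.347 on the left and k₂ = √(2m(E − U₀))/ℏ = 2.345 on the right.
Continuity of ψ and ψ′ at the step yields the reflection amplitude r = (k₁ − k₂)/(k₁ + k₂) = 0.1759; thus R = |r|² = 0.03096, T = 0.9690.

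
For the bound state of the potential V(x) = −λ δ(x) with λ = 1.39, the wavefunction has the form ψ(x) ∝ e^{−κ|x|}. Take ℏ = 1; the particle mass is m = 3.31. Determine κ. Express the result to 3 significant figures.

κ = 4.60

Integrate −(ℏ²/2m)ψ'' − λδ(x)ψ = Eψ from −ε to +ε: the ψ'' term gives ψ'(0⁺) − ψ'(0⁻) and the δ term gives −(2mλ/ℏ²)ψ(0).
With ψ ∝ e^{−κ|x|} this yields −2κ = −2mλ/ℏ², so κ = mλ/ℏ² = 4.601.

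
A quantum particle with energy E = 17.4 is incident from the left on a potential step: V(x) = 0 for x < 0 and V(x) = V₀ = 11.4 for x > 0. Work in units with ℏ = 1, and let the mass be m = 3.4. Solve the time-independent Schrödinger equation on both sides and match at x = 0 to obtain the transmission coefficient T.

The wavenumbers are k₁ = √(2mE)/ℏ = 10.88 on the left and k₂ = √(2m(E − V₀))/ℏ = 6.387 on the right.
Matching ψ and ψ′ at x = 0 gives r = (k₁ − k₂)/(k₁ + k₂), so R = r² = 0.06763 and T = 1 − R = 0.9324.

T = 0.932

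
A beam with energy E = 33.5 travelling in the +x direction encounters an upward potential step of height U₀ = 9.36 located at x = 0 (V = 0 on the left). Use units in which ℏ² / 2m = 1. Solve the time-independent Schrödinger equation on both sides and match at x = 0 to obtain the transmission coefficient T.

On each side the TISE gives plane waves with k = √(2m(E − V))/ℏ: k₁ = √(2·½·33.5) = 5.788, k₂ = √(2·½·24.14) = 4.913.
Matching ψ and ψ′ at x = 0 gives r = (k₁ − k₂)/(k₁ + k₂), so R = r² = 0.006681 and T = 1 − R = 0.9933.

T = 0.993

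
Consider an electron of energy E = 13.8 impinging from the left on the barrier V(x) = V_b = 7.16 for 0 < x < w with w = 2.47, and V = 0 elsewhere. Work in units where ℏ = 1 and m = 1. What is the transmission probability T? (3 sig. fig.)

T = 0.977

E > V_b: inside the barrier k₂ = √(2m(E − V_b))/ℏ = 3.644, k₂w = 9.001.
Matching at both interfaces gives T⁻¹ = 1 + V_b² sin²(k₂w) / [4E(E − V_b)] = 1.024, hence T = 0.977.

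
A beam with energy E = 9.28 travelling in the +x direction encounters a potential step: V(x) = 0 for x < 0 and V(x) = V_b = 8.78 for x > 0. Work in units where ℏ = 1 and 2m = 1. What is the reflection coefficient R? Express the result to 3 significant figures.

The wavenumbers are k₁ = √(2mE)/ℏ = 3.046 on the left and k₂ = √(2m(E − V_b))/ℏ = 0.7071 on the right.
Continuity of ψ and ψ′ at the step yields the reflection amplitude r = (k₁ − k₂)/(k₁ + k₂) = 0.6232; thus R = |r|² = 0.3884, T = 0.6116.

R = 0.388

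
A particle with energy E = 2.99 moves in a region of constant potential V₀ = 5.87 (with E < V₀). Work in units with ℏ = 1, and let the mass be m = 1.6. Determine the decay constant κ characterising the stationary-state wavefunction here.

Since E < V₀ the TISE in this region is ψ'' = κ²ψ with κ = √(2m(V₀ − E))/ℏ.
κ = √(2 × 1.6 × 2.88) = 3.036.

κ = 3.04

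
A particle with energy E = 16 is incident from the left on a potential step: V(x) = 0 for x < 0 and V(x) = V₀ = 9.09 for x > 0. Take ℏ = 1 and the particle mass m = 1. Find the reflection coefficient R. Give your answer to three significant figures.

R = 0.0428

The wavenumbers are k₁ = √(2mE)/ℏ = 5.657 on the left and k₂ = √(2m(E − V₀))/ℏ = 3.718 on the right.
Continuity of ψ and ψ′ at the step yields the reflection amplitude r = (k₁ − k₂)/(k₁ + k₂) = 0.2069; thus R = |r|² = 0.04280, T = 0.9572.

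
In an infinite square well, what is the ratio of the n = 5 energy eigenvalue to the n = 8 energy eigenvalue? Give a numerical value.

E_n = n²π²ℏ²/(2mL²) so the ratio is n₂²/n₁² = 25/64 = 0.390625.

0.390625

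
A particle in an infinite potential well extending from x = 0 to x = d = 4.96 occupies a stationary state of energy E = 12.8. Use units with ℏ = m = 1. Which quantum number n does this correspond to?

For an infinite well E_n = n²π²ℏ²/(2md²), so n = (d/πℏ)√(2mE).
n = (4.96/π) × √(2 × 1 × 12.8) = 7.988 → n = 8.

n = 8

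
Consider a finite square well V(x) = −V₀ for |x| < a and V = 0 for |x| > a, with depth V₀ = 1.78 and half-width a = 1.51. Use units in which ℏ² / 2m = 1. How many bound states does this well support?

The dimensionless depth is z₀ = a√(2mV₀)/ℏ = 1.51 × √(1.780) = 2.015.
A new bound state (alternating even/odd) appears each time z₀ passes a multiple of π/2, so N = ⌊2z₀/π⌋ + 1 = ⌊1.283⌋ + 1 = 2.

N = 2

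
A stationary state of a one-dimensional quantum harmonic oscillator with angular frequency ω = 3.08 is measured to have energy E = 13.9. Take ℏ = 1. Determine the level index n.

E_n = ℏω(n + ½) ⇒ n = E/(ℏω) − ½ = 13.9/3.08 − 0.5 = 4.013 → n = 4.

n = 4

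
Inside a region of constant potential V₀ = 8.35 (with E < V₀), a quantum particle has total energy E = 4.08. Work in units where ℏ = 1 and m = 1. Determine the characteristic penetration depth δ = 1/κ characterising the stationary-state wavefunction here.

Since E < V₀ the TISE in this region is ψ'' = κ²ψ with κ = √(2m(V₀ − E))/ℏ.
κ = √(2 × 1 × 4.27) = 2.922. The penetration depth is δ = 1/κ = 0.342.

δ = 0.342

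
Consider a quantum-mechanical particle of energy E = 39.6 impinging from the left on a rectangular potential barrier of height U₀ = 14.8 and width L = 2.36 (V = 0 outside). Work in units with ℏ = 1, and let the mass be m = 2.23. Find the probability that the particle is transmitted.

Above the barrier the interior wavenumber is k₂ = √(2m(E − U₀))/ℏ = 10.52, giving phase k₂L = 24.82.
Matching at both interfaces gives T⁻¹ = 1 + U₀² sin²(k₂L) / [4E(E − U₀)] = 1.005, hence T = 0.995.

T = 0.995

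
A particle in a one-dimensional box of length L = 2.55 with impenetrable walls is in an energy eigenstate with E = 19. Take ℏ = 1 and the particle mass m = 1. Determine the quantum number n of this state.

n = 5

For an infinite well E_n = n²π²ℏ²/(2mL²), so n = (L/πℏ)√(2mE).
n = (2.55/π) × √(2 × 1 × 19) = 5.004 → n = 5.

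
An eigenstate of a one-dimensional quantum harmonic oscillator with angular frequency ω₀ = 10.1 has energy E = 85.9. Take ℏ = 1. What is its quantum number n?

n = 8

E_n = ℏω₀(n + ½) ⇒ n = E/(ℏω₀) − ½ = 85.9/10.1 − 0.5 = 8.005 → n = 8.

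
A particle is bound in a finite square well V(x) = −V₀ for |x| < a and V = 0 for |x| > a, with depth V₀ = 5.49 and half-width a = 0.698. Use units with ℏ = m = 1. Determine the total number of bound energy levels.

The dimensionless depth is z₀ = a√(2mV₀)/ℏ = 0.698 × √(10.98) = 2.313.
The even/odd transcendental equations gain one root per π/2 in z₀, giving N = 1 + ⌊2z₀/π⌋ = 1 + ⌊1.472⌋ = 2.

N = 2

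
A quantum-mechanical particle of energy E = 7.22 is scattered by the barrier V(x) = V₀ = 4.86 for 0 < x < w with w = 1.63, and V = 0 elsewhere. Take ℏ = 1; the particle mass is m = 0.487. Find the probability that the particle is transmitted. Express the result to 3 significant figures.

T = 0.882

Above the barrier the interior wavenumber is k₂ = √(2m(E − V₀))/ℏ = 1.516, giving phase k₂w = 2.471.
Matching at both interfaces gives T⁻¹ = 1 + V₀² sin²(k₂w) / [4E(E − V₀)] = 1.134, hence T = 0.882.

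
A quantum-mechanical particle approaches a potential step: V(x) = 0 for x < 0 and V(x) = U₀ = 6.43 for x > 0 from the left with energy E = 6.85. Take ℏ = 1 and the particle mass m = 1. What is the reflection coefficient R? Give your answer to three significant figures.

R = 0.364

The wavenumbers are k₁ = √(2mE)/ℏ = 3.701 on the left and k₂ = √(2m(E − U₀))/ℏ = 0.9165 on the right.
Matching ψ and ψ′ at x = 0 gives r = (k₁ − k₂)/(k₁ + k₂), so R = r² = 0.3637 and T = 1 − R = 0.6363.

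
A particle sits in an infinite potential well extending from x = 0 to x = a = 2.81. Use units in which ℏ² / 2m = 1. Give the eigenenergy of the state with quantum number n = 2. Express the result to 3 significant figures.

E = 5.00

Requiring ψ(0) = ψ(a) = 0 quantises k = nπ/a, hence E_n = ℏ²k²/2m = n²π²ℏ²/(2ma²).
E_2 = 2² × π² / (2 × 0.5 × 2.81²) = 5.000.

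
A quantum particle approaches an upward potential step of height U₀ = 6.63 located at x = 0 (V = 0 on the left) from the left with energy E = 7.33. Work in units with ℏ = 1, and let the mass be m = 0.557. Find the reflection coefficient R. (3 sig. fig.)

The wavenumbers are k₁ = √(2mE)/ℏ = 2.858 on the left and k₂ = √(2m(E − U₀))/ℏ = 0.8831 on the right.
Matching ψ and ψ′ at x = 0 gives r = (k₁ − k₂)/(k₁ + k₂), so R = r² = 0.2786 and T = 1 − R = 0.7214.

R = 0.279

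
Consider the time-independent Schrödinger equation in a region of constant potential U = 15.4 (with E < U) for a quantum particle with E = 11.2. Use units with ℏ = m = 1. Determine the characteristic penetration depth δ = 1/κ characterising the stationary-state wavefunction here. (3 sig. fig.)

Since E < U the TISE in this region is ψ'' = κ²ψ with κ = √(2m(U − E))/ℏ.
κ = √(2 × 1 × 4.2) = 2.898. The penetration depth is δ = 1/κ = 0.345.

δ = 0.345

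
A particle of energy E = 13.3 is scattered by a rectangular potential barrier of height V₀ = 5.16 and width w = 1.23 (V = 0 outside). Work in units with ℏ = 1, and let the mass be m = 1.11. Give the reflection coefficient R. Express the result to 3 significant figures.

E > V₀: inside the barrier k₂ = √(2m(E − V₀))/ℏ = 4.251, k₂w = 5.229.
Matching at both interfaces gives T⁻¹ = 1 + V₀² sin²(k₂w) / [4E(E − V₀)] = 1.046, hence T = 0.956.
R = 1 − T = 0.0444.

R = 0.0444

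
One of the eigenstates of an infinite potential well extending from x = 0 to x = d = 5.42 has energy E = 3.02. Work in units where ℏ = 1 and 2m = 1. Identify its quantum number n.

For an infinite well E_n = n²π²ℏ²/(2md²), so n = (d/πℏ)√(2mE).
n = (5.42/π) × √(2 × 0.5 × 3.02) = 2.998 → n = 3.

n = 3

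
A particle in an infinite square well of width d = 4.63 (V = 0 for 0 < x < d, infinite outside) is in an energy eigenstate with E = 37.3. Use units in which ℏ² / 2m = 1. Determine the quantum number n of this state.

n = 9

For an infinite well E_n = n²π²ℏ²/(2md²), so n = (d/πℏ)√(2mE).
n = (4.63/π) × √(2 × 0.5 × 37.3) = 9.001 → n = 9.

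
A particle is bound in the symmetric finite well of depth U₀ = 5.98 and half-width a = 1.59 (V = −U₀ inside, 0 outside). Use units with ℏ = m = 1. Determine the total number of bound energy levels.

N = 4

Define the well-strength parameter z₀ = (a/ℏ)√(2mU₀) = 1.59 × √(2·1·5.98) = 5.499.
The even/odd transcendental equations gain one root per π/2 in z₀, giving N = 1 + ⌊2z₀/π⌋ = 1 + ⌊3.501⌋ = 4.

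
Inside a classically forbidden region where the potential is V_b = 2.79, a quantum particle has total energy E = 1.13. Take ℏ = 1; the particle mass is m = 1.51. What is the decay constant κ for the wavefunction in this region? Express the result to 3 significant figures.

Since E < V_b the TISE in this region is ψ'' = κ²ψ with κ = √(2m(V_b − E))/ℏ.
κ = √(2 × 1.51 × 1.66) = 2.239.

κ = 2.24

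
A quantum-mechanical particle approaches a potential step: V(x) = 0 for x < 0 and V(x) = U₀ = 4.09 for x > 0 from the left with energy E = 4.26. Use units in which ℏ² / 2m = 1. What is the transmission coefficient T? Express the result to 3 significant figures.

The wavenumbers are k₁ = √(2mE)/ℏ = 2.064 on the left and k₂ = √(2m(E − U₀))/ℏ = 0.4123 on the right.
Matching ψ and ψ′ at x = 0 gives r = (k₁ − k₂)/(k₁ + k₂), so R = r² = 0.4449 and T = 1 − R = 0.5551.

T = 0.555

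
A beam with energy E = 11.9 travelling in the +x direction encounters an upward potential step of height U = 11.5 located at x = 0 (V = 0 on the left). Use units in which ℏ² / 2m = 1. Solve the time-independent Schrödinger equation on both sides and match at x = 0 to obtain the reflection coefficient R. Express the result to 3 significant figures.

R = 0.476

On each side the TISE gives plane waves with k = √(2m(E − V))/ℏ: k₁ = √(2·½·11.9) = 3.450, k₂ = √(2·½·0.4) = 0.6325.
Continuity of ψ and ψ′ at the step yields the reflection amplitude r = (k₁ − k₂)/(k₁ + k₂) = 0.6901; thus R = |r|² = 0.4763, T = 0.5237.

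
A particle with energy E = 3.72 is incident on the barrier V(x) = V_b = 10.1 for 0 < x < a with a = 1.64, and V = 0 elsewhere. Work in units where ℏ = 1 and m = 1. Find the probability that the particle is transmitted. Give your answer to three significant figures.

Since E < V_b the interior solution is evanescent with decay constant κ = √(2m(V_b − E))/ℏ = 3.572.
κa = 5.858, sinh(κa) = 175.1.
The exact tunnelling result is T⁻¹ = 1 + V_b² sinh²(κa) / [4E(V_b − E)] = 32930, so T = 0.0000304.

T = 0.0000304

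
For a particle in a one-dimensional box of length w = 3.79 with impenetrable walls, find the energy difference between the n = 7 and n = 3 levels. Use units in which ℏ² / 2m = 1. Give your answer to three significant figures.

E_n = n²π²ℏ²/(2mw²), so ΔE = (7² − 3²) π²ℏ²/(2mw²).
ΔE = 40 × π² / (2 × 0.5 × 3.79²) = 27.48.

ΔE = 27.5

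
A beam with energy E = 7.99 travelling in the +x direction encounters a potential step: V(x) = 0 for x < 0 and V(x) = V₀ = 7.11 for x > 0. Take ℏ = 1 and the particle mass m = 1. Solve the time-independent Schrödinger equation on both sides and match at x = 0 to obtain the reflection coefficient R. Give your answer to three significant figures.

R = 0.252

The wavenumbers are k₁ = √(2mE)/ℏ = 3.997 on the left and k₂ = √(2m(E − V₀))/ℏ = 1.327 on the right.
Continuity of ψ and ψ′ at the step yields the reflection amplitude r = (k₁ − k₂)/(k₁ + k₂) = 0.5016; thus R = |r|² = 0.2517, T = 0.7483.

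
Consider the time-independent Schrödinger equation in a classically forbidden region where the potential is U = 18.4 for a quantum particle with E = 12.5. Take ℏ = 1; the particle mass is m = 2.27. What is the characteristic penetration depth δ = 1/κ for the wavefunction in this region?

Since E < U the TISE in this region is ψ'' = κ²ψ with κ = √(2m(U − E))/ℏ.
κ = √(2 × 2.27 × 5.9) = 5.176. The penetration depth is δ = 1/κ = 0.193.

δ = 0.193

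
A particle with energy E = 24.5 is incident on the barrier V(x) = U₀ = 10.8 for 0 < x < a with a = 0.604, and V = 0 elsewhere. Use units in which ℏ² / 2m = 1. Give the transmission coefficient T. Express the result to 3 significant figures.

Above the barrier the interior wavenumber is k₂ = √(2m(E − U₀))/ℏ = 3.701, giving phase k₂a = 2.236.
T = [1 + U₀² sin²(k₂a) / (4E(E − U₀))]⁻¹ = 1/1.054 = 0.949.

T = 0.949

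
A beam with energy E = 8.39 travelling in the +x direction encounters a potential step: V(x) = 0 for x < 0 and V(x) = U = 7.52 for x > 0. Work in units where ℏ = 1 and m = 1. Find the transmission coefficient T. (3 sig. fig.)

T = 0.737

The wavenumbers are k₁ = √(2mE)/ℏ = 4.096 on the left and k₂ = √(2m(E − U))/ℏ = 1.319 on the right.
Continuity of ψ and ψ′ at the step yields the reflection amplitude r = (k₁ − k₂)/(k₁ + k₂) = 0.5128; thus R = |r|² = 0.2630, T = 0.7370.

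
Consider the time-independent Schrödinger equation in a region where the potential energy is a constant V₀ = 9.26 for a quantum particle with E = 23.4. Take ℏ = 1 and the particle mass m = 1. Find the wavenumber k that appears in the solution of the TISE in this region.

With E > V₀ the solution is oscillatory, ψ ∝ e^{±ikx} with k = √(2m(E − V₀))/ℏ.
k = √(2 × 1 × 14.14) = 5.318.

k = 5.32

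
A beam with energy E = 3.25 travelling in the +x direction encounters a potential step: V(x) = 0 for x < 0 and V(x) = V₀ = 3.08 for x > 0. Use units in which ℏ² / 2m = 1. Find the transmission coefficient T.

On each side the TISE gives plane waves with k = √(2m(E − V))/ℏ: k₁ = √(2·½·3.25) = 1.803, k₂ = √(2·½·0.17) = 0.4123.
Continuity of ψ and ψ′ at the step yields the reflection amplitude r = (k₁ − k₂)/(k₁ + k₂) = 0.6277; thus R = |r|² = 0.3940, T = 0.6060.

T = 0.606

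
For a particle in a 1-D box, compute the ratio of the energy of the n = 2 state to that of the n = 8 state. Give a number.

E_n = n²π²ℏ²/(2mL²) so the ratio is n₂²/n₁² = 4/64 = 0.0625.

0.0625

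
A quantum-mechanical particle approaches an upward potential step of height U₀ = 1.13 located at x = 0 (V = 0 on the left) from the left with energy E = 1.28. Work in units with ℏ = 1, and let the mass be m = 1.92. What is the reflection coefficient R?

R = 0.240

On each side the TISE gives plane waves with k = √(2m(E − V))/ℏ: k₁ = √(2·1.92·1.28) = 2.217, k₂ = √(2·1.92·0.15) = 0.7589.
Matching ψ and ψ′ at x = 0 gives r = (k₁ − k₂)/(k₁ + k₂), so R = r² = 0.2401 and T = 1 − R = 0.7599.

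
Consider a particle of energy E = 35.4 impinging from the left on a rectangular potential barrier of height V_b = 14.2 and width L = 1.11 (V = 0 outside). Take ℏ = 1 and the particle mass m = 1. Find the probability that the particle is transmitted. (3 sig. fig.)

T = 0.958

E > V_b: inside the barrier k₂ = √(2m(E − V_b))/ℏ = 6.512, k₂L = 7.228.
Matching at both interfaces gives T⁻¹ = 1 + V_b² sin²(k₂L) / [4E(E − V_b)] = 1.044, hence T = 0.958.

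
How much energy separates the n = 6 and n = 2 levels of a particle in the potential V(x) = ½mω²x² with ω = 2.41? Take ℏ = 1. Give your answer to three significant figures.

ΔE = 9.64

E_n = ℏω(n + ½), so ΔE = (6 − 2) ℏω = 4 × 2.41 = 9.640.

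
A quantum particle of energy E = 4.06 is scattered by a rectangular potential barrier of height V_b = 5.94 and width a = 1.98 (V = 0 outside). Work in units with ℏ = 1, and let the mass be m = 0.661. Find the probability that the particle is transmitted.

T = 0.00671

E < V_b: inside the barrier ψ ∝ e^{±κx} with κ = √(2m(V_b − E))/ℏ = 1.577.
κa = 3.121, sinh(κa) = 11.32.
Matching ψ, ψ′ at both faces gives T = [1 + V_b² sinh²(κa) / (4E(V_b − E))]⁻¹ = 1/149.0 = 0.00671.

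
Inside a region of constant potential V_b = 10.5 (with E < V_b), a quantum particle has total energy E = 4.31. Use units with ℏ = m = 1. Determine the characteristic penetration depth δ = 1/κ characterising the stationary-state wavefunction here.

δ = 0.284

Since E < V_b the TISE in this region is ψ'' = κ²ψ with κ = √(2m(V_b − E))/ℏ.
κ = √(2 × 1 × 6.19) = 3.519. The penetration depth is δ = 1/κ = 0.284.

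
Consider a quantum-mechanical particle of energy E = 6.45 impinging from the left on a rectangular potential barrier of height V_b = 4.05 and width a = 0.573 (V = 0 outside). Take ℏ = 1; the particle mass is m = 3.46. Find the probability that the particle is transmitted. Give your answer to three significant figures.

T = 0.879

E > V_b: inside the barrier k₂ = √(2m(E − V_b))/ℏ = 4.075, k₂a = 2.335.
Matching at both interfaces gives T⁻¹ = 1 + V_b² sin²(k₂a) / [4E(E − V_b)] = 1.138, hence T = 0.879.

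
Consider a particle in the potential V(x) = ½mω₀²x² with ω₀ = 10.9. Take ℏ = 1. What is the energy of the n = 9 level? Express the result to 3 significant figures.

Using E_n = (n + ½)ℏω₀: E_9 = 9.5 × 10.9 = 103.6.

E = 104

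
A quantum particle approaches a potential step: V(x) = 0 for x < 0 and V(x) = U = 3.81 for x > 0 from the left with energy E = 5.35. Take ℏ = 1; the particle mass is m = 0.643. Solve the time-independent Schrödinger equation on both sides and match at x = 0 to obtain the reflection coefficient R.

R = 0.0910

The wavenumbers are k₁ = √(2mE)/ℏ = 2.623 on the left and k₂ = √(2m(E − U))/ℏ = 1.407 on the right.
Matching ψ and ψ′ at x = 0 gives r = (k₁ − k₂)/(k₁ + k₂), so R = r² = 0.09099 and T = 1 − R = 0.9090.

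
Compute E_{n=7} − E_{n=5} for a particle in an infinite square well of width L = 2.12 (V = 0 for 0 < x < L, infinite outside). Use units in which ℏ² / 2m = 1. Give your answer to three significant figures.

ΔE = 52.7

E_n = n²π²ℏ²/(2mL²), so ΔE = (7² − 5²) π²ℏ²/(2mL²).
ΔE = 24 × π² / (2 × 0.5 × 2.12²) = 52.70.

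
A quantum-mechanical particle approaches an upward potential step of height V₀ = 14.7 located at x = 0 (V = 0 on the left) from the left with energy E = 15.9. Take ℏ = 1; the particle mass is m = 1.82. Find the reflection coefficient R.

On each side the TISE gives plane waves with k = √(2m(E − V))/ℏ: k₁ = √(2·1.82·15.9) = 7.608, k₂ = √(2·1.82·1.2) = 2.090.
Continuity of ψ and ψ′ at the step yields the reflection amplitude r = (k₁ − k₂)/(k₁ + k₂) = 0.5690; thus R = |r|² = 0.3237, T = 0.6763.

R = 0.324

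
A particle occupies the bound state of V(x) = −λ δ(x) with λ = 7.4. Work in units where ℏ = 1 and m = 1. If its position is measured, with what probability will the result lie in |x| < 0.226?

P = 0.965

The normalised bound state is ψ = √κ e^{−κ|x|} with κ = mλ/ℏ² = 7.400.
P(|x| < d) = ∫_{−d}^{d} κ e^{−2κ|x|} dx = 1 − e^{−2κd} = 1 − e^{−3.345} = 0.9647.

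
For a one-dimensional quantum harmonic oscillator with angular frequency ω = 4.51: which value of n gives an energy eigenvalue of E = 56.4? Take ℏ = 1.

n = 12

Invert E_n = (n + ½)ℏω: n = E/ℏω − ½ = 12.006, so n = 12.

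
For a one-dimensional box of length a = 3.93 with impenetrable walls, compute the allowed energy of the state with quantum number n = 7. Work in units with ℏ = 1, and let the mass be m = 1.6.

The infinite-well eigenfunctions ψ_n = √(2/a) sin(nπx/a) vanish at both walls, giving E_n = n²π²ℏ²/(2ma²).
E_7 = 7² × π² / (2 × 1.6 × 3.93²) = 9.785.

E = 9.78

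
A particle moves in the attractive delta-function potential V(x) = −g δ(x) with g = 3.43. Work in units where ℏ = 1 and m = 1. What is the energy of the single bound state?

E = -5.88

For x ≠ 0 the bound state is ψ ∝ e^{−κ|x|}; integrating the TISE across the delta gives the cusp condition 2κ = 2mg/ℏ², so κ = 3.430.
Then E = −ℏ²κ²/(2m) = −mg²/(2ℏ²) = -5.882.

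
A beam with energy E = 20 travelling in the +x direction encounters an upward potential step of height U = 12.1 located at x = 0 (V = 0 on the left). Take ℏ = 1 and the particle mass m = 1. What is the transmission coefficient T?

On each side the TISE gives plane waves with k = √(2m(E − V))/ℏ: k₁ = √(2·1·20) = 6.325, k₂ = √(2·1·7.9) = 3.975.
Continuity of ψ and ψ′ at the step yields the reflection amplitude r = (k₁ − k₂)/(k₁ + k₂) = 0.2281; thus R = |r|² = 0.05204, T = 0.9480.

T = 0.948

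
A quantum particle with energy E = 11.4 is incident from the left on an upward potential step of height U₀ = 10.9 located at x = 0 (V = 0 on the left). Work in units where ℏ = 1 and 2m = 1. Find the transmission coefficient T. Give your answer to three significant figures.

T = 0.573

The wavenumbers are k₁ = √(2mE)/ℏ = 3.376 on the left and k₂ = √(2m(E − U₀))/ℏ = 0.7071 on the right.
Continuity of ψ and ψ′ at the step yields the reflection amplitude r = (k₁ − k₂)/(k₁ + k₂) = 0.6537; thus R = |r|² = 0.4273, T = 0.5727.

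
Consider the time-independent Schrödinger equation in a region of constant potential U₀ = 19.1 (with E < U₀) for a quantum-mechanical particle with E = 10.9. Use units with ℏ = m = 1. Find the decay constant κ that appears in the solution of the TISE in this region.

κ = 4.05

Since E < U₀ the TISE in this region is ψ'' = κ²ψ with κ = √(2m(U₀ − E))/ℏ.
κ = √(2 × 1 × 8.2) = 4.050.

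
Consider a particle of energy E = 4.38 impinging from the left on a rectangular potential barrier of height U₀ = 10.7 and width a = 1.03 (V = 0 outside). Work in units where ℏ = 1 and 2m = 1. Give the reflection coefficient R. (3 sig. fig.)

E < U₀: inside the barrier ψ ∝ e^{±κx} with κ = √(2m(U₀ − E))/ℏ = 2.514.
κa = 2.589, sinh(κa) = 6.623.
Matching ψ, ψ′ at both faces gives T = [1 + U₀² sinh²(κa) / (4E(U₀ − E))]⁻¹ = 1/46.36 = 0.0216.
R = 1 − T = 0.978.

R = 0.978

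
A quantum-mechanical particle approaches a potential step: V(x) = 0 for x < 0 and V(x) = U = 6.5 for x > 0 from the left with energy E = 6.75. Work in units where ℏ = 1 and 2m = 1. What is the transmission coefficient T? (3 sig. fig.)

T = 0.541

On each side the TISE gives plane waves with k = √(2m(E − V))/ℏ: k₁ = √(2·½·6.75) = 2.598, k₂ = √(2·½·0.25) = 0.5000.
Matching ψ and ψ′ at x = 0 gives r = (k₁ − k₂)/(k₁ + k₂), so R = r² = 0.4586 and T = 1 − R = 0.5414.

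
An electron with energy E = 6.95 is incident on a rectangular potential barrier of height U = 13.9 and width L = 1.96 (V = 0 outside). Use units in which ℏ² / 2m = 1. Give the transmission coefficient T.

E < U: inside the barrier ψ ∝ e^{±κx} with κ = √(2m(U − E))/ℏ = 2.636.
κL = 5.167, sinh(κL) = 87.70.
The exact tunnelling result is T⁻¹ = 1 + U² sinh²(κL) / [4E(U − E)] = 7693, so T = 0.000130.

T = 0.000130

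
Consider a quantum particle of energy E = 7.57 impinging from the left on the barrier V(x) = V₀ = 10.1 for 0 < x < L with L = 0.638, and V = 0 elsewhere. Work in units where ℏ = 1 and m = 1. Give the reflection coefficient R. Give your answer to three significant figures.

R = 0.839

E < V₀: inside the barrier ψ ∝ e^{±κx} with κ = √(2m(V₀ − E))/ℏ = 2.249.
κL = 1.435, sinh(κL) = 1.981.
Matching ψ, ψ′ at both faces gives T = [1 + V₀² sinh²(κL) / (4E(V₀ − E))]⁻¹ = 1/6.226 = 0.161.
R = 1 − T = 0.839.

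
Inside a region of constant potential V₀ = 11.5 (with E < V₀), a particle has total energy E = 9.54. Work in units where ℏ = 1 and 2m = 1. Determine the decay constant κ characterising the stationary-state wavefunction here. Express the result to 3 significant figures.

κ = 1.40

Since E < V₀ the TISE in this region is ψ'' = κ²ψ with κ = √(2m(V₀ − E))/ℏ.
κ = √(2 × 0.5 × 1.96) = 1.400.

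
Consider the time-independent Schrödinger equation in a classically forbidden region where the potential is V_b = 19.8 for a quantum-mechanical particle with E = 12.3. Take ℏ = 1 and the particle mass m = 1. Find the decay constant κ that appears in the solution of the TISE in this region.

Since E < V_b the TISE in this region is ψ'' = κ²ψ with κ = √(2m(V_b − E))/ℏ.
κ = √(2 × 1 × 7.5) = 3.873.

κ = 3.87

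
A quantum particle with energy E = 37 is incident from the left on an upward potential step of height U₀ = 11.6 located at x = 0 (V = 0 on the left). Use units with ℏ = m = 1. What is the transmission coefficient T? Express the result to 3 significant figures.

The wavenumbers are k₁ = √(2mE)/ℏ = 8.602 on the left and k₂ = √(2m(E − U₀))/ℏ = 7.127 on the right.
Matching ψ and ψ′ at x = 0 gives r = (k₁ − k₂)/(k₁ + k₂), so R = r² = 0.008792 and T = 1 − R = 0.9912.

T = 0.991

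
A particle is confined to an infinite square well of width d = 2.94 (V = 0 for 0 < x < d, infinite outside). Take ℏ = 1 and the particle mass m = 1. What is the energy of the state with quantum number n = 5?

E = 14.3

Requiring ψ(0) = ψ(d) = 0 quantises k = nπ/d, hence E_n = ℏ²k²/2m = n²π²ℏ²/(2md²).
E_5 = 5² × π² / (2 × 1 × 2.94²) = 14.27.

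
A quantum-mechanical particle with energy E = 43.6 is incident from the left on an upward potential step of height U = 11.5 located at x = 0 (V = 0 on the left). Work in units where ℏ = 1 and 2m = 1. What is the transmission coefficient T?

On each side the TISE gives plane waves with k = √(2m(E − V))/ℏ: k₁ = √(2·½·43.6) = 6.603, k₂ = √(2·½·32.1) = 5.666.
Matching ψ and ψ′ at x = 0 gives r = (k₁ − k₂)/(k₁ + k₂), so R = r² = 0.005837 and T = 1 − R = 0.9942.

T = 0.994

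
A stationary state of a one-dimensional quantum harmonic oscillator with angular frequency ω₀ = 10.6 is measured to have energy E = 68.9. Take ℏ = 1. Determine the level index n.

n = 6

Invert E_n = (n + ½)ℏω₀: n = E/ℏω₀ − ½ = 6.000, so n = 6.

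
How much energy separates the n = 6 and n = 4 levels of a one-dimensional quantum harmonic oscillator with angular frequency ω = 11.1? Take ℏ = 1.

ΔE = 22.2

E_n = ℏω(n + ½), so ΔE = (6 − 4) ℏω = 2 × 11.1 = 22.20.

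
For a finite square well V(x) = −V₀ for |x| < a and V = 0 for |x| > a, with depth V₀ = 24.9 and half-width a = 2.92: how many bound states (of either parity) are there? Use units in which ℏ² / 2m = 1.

N = 10

The dimensionless depth is z₀ = a√(2mV₀)/ℏ = 2.92 × √(24.90) = 14.57.
A new bound state (alternating even/odd) appears each time z₀ passes a multiple of π/2, so N = ⌊2z₀/π⌋ + 1 = ⌊9.276⌋ + 1 = 10.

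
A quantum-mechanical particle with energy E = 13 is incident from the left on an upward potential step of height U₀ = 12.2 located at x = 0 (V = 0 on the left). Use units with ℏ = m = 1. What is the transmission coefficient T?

The wavenumbers are k₁ = √(2mE)/ℏ = 5.099 on the left and k₂ = √(2m(E − U₀))/ℏ = 1.265 on the right.
Continuity of ψ and ψ′ at the step yields the reflection amplitude r = (k₁ − k₂)/(k₁ + k₂) = 0.6025; thus R = |r|² = 0.3630, T = 0.6370.

T = 0.637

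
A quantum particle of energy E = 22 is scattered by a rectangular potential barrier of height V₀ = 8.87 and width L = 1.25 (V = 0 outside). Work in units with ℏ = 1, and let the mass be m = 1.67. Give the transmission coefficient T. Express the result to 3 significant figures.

T = 0.946

E > V₀: inside the barrier k₂ = √(2m(E − V₀))/ℏ = 6.622, k₂L = 8.278.
Matching at both interfaces gives T⁻¹ = 1 + V₀² sin²(k₂L) / [4E(E − V₀)] = 1.057, hence T = 0.946.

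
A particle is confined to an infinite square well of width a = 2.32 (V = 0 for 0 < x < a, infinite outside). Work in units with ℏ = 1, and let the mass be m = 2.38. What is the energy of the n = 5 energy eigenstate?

E = 9.63

Requiring ψ(0) = ψ(a) = 0 quantises k = nπ/a, hence E_n = ℏ²k²/2m = n²π²ℏ²/(2ma²).
E_5 = 5² × π² / (2 × 2.38 × 2.32²) = 9.631.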